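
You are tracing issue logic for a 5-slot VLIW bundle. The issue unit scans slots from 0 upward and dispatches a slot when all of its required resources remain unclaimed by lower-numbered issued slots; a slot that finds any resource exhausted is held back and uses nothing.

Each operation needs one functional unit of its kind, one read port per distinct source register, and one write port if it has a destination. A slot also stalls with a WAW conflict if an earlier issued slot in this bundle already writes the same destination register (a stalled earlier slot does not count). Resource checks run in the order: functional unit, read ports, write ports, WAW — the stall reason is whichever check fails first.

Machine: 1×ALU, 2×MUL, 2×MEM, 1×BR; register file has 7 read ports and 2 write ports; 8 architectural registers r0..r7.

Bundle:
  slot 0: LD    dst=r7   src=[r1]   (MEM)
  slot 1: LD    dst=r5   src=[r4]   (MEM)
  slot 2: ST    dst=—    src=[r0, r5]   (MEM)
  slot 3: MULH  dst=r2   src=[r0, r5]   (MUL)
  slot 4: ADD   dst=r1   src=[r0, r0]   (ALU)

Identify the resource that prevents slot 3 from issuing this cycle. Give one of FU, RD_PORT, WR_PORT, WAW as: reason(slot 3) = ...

reason(slot 3) = WR_PORT

slot 0 (MEM): ISSUE — free A1,Mu2,Ld1,B1 rp6 wp1
slot 1 (MEM): ISSUE — free A1,Mu2,Ld0,B1 rp5 wp0
slot 2 (MEM): stall FU — free A1,Mu2,Ld0,B1 rp5 wp0
slot 3 (MUL): stall WR_PORT — free A1,Mu2,Ld0,B1 rp5 wp0
slot 4 (ALU): stall WR_PORT — free A1,Mu2,Ld0,B1 rp5 wp0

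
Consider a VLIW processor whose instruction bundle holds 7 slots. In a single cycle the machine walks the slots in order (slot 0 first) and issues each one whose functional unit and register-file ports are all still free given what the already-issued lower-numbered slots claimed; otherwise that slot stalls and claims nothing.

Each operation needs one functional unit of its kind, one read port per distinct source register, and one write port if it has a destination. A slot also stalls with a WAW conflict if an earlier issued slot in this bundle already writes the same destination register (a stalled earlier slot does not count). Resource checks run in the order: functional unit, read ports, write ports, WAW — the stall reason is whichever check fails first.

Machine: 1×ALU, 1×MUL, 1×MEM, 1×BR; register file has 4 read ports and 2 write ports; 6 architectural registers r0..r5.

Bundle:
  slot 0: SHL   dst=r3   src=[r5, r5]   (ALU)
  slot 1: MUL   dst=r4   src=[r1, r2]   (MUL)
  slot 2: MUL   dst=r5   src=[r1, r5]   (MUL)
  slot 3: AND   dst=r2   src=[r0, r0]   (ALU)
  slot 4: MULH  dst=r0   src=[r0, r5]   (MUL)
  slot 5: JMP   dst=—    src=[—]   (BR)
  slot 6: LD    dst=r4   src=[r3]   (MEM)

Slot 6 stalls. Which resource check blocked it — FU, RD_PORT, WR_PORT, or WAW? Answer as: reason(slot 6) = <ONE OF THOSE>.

#0 ALU src=r5,r5 dispatched  <A:0 Mu:1 Ld:1 B:1 rd:3 wr:1>
#1 MUL src=r1,r2 dispatched  <A:0 Mu:0 Ld:1 B:1 rd:1 wr:0>
#2 MUL src=r1,r5 held:FU  <A:0 Mu:0 Ld:1 B:1 rd:1 wr:0>
#3 ALU src=r0,r0 held:FU  <A:0 Mu:0 Ld:1 B:1 rd:1 wr:0>
#4 MUL src=r0,r5 held:FU  <A:0 Mu:0 Ld:1 B:1 rd:1 wr:0>
#5 BR src=- dispatched  <A:0 Mu:0 Ld:1 B:0 rd:1 wr:0>
#6 MEM src=r3 held:WR_PORT  <A:0 Mu:0 Ld:1 B:0 rd:1 wr:0>

reason(slot 6) = WR_PORT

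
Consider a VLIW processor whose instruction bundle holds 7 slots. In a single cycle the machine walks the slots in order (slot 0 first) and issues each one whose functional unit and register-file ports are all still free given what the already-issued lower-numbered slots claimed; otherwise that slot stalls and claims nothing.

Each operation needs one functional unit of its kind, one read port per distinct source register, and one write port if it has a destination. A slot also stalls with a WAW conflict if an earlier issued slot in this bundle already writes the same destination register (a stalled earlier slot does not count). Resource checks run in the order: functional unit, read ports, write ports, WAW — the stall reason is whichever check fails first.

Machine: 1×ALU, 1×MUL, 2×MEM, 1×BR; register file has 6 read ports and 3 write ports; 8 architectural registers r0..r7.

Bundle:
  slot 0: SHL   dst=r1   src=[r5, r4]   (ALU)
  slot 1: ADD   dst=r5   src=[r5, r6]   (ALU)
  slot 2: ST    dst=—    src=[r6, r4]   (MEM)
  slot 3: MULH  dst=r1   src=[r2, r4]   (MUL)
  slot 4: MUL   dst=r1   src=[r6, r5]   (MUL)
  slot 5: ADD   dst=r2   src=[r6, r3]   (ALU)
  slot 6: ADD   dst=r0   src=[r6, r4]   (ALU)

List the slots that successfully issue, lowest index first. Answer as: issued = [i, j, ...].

issued = [0, 2]

  0. ALU→r1 ⇒ go  {0A/1Mu/2Ld/1B | 4r 2w}
  1. ALU→r5 ⇒ no(FU)  {0A/1Mu/2Ld/1B | 4r 2w}
  2. MEM ⇒ go  {0A/1Mu/1Ld/1B | 2r 2w}
  3. MUL→r1 ⇒ no(WAW)  {0A/1Mu/1Ld/1B | 2r 2w}
  4. MUL→r1 ⇒ no(WAW)  {0A/1Mu/1Ld/1B | 2r 2w}
  5. ALU→r2 ⇒ no(FU)  {0A/1Mu/1Ld/1B | 2r 2w}
  6. ALU→r0 ⇒ no(FU)  {0A/1Mu/1Ld/1B | 2r 2w}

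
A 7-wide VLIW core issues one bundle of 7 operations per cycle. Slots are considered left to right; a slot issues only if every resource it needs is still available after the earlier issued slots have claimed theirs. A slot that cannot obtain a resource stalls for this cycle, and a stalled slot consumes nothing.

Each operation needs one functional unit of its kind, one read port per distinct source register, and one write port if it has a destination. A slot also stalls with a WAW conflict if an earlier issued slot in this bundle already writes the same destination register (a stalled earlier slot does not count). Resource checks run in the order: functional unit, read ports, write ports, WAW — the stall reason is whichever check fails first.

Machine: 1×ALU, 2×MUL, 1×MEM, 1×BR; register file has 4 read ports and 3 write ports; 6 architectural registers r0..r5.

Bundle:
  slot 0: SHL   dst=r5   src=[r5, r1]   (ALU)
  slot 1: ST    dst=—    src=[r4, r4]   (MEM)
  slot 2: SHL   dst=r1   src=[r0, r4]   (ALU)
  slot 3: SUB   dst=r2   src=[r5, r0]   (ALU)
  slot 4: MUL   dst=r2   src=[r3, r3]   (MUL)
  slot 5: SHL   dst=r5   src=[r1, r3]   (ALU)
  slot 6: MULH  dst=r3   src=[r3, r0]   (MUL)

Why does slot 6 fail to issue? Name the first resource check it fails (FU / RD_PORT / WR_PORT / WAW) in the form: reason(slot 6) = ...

[0] ALU needs rd=2 wr=1: ok; after: ALU=0 MUL=2 MEM=1 BR=1, R=2, W=2
[1] MEM needs rd=1 wr=0: ok; after: ALU=0 MUL=2 MEM=0 BR=1, R=1, W=2
[2] ALU needs rd=2 wr=1: FU; after: ALU=0 MUL=2 MEM=0 BR=1, R=1, W=2
[3] ALU needs rd=2 wr=1: FU; after: ALU=0 MUL=2 MEM=0 BR=1, R=1, W=2
[4] MUL needs rd=1 wr=1: ok; after: ALU=0 MUL=1 MEM=0 BR=1, R=0, W=1
[5] ALU needs rd=2 wr=1: FU; after: ALU=0 MUL=1 MEM=0 BR=1, R=0, W=1
[6] MUL needs rd=2 wr=1: RD_PORT; after: ALU=0 MUL=1 MEM=0 BR=1, R=0, W=1

reason(slot 6) = RD_PORT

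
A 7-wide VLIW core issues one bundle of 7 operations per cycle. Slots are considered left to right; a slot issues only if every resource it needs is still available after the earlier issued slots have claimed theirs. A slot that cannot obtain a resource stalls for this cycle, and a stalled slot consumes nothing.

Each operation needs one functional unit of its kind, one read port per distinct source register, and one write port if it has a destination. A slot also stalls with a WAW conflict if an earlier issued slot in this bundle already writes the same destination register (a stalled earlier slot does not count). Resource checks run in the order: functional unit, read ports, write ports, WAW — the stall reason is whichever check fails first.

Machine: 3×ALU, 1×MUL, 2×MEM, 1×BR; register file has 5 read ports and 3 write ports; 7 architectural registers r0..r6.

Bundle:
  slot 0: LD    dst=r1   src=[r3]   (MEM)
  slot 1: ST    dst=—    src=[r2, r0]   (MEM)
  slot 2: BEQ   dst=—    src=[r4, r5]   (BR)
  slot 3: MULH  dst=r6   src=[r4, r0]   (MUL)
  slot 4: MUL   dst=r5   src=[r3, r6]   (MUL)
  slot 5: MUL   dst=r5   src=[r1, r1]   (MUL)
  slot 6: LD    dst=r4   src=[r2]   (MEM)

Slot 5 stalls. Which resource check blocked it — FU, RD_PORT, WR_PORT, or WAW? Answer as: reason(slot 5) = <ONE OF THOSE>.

reason(slot 5) = RD_PORT

#0 MEM src=r3 dispatched  <A:3 Mu:1 Ld:1 B:1 rd:4 wr:2>
#1 MEM src=r2,r0 dispatched  <A:3 Mu:1 Ld:0 B:1 rd:2 wr:2>
#2 BR src=r4,r5 dispatched  <A:3 Mu:1 Ld:0 B:0 rd:0 wr:2>
#3 MUL src=r4,r0 held:RD_PORT  <A:3 Mu:1 Ld:0 B:0 rd:0 wr:2>
#4 MUL src=r3,r6 held:RD_PORT  <A:3 Mu:1 Ld:0 B:0 rd:0 wr:2>
#5 MUL src=r1,r1 held:RD_PORT  <A:3 Mu:1 Ld:0 B:0 rd:0 wr:2>
#6 MEM src=r2 held:FU  <A:3 Mu:1 Ld:0 B:0 rd:0 wr:2>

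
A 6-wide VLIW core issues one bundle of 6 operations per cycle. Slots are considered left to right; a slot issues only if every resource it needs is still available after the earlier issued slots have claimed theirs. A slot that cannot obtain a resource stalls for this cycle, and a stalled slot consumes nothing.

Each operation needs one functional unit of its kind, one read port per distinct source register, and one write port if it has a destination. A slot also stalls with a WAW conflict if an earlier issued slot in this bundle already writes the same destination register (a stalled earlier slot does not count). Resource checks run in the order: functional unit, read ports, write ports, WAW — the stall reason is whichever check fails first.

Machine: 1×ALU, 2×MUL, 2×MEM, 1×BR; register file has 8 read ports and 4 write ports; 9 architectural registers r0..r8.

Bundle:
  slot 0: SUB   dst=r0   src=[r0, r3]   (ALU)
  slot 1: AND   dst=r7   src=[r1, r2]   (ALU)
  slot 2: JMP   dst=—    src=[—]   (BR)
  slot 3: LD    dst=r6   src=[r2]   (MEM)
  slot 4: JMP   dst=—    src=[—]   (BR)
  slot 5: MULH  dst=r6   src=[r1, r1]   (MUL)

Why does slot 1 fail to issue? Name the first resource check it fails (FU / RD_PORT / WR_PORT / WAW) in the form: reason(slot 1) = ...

reason(slot 1) = FU

(0) want 1×ALU +2rd +1wr — yes → AL0|MU2|ME2|BR1|rd6|wr3
(1) want 1×ALU +2rd +1wr — FU → AL0|MU2|ME2|BR1|rd6|wr3
(2) want 1×BR +0rd +0wr — yes → AL0|MU2|ME2|BR0|rd6|wr3
(3) want 1×MEM +1rd +1wr — yes → AL0|MU2|ME1|BR0|rd5|wr2
(4) want 1×BR +0rd +0wr — FU → AL0|MU2|ME1|BR0|rd5|wr2
(5) want 1×MUL +1rd +1wr — WAW → AL0|MU2|ME1|BR0|rd5|wr2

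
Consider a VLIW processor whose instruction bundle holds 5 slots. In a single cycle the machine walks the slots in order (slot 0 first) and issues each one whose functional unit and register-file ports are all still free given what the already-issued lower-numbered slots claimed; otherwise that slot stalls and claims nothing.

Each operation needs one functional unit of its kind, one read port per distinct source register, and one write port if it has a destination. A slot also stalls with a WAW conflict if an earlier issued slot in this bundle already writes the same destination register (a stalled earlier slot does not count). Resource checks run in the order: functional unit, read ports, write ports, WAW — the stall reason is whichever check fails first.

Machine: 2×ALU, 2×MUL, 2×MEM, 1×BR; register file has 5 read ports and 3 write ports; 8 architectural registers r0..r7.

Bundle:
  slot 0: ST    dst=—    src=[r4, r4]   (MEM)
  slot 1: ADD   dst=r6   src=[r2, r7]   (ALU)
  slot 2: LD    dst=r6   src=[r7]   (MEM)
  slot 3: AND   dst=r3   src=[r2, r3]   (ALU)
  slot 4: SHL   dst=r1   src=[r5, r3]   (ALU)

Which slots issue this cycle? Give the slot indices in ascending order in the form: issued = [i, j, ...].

issued = [0, 1, 3]

#0 MEM src=r4,r4 dispatched  <A:2 Mu:2 Ld:1 B:1 rd:4 wr:3>
#1 ALU src=r2,r7 dispatched  <A:1 Mu:2 Ld:1 B:1 rd:2 wr:2>
#2 MEM src=r7 held:WAW  <A:1 Mu:2 Ld:1 B:1 rd:2 wr:2>
#3 ALU src=r2,r3 dispatched  <A:0 Mu:2 Ld:1 B:1 rd:0 wr:1>
#4 ALU src=r5,r3 held:FU  <A:0 Mu:2 Ld:1 B:1 rd:0 wr:1>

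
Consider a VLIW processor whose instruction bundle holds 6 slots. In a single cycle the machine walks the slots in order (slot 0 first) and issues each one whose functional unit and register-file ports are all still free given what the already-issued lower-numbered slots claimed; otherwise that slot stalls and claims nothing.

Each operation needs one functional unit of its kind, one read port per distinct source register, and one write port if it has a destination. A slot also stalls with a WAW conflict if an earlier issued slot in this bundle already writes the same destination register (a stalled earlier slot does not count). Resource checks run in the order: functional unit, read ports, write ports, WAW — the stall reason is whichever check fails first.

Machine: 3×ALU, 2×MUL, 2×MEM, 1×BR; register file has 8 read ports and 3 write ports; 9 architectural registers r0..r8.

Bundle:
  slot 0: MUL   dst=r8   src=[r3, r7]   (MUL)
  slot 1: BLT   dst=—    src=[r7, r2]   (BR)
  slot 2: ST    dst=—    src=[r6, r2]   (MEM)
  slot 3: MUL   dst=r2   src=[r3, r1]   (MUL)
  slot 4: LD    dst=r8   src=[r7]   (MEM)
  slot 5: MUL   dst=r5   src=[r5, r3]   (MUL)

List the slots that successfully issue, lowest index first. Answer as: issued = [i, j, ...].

#0 MUL src=r3,r7 dispatched  <A:3 Mu:1 Ld:2 B:1 rd:6 wr:2>
#1 BR src=r7,r2 dispatched  <A:3 Mu:1 Ld:2 B:0 rd:4 wr:2>
#2 MEM src=r6,r2 dispatched  <A:3 Mu:1 Ld:1 B:0 rd:2 wr:2>
#3 MUL src=r3,r1 dispatched  <A:3 Mu:0 Ld:1 B:0 rd:0 wr:1>
#4 MEM src=r7 held:RD_PORT  <A:3 Mu:0 Ld:1 B:0 rd:0 wr:1>
#5 MUL src=r5,r3 held:FU  <A:3 Mu:0 Ld:1 B:0 rd:0 wr:1>

issued = [0, 1, 2, 3]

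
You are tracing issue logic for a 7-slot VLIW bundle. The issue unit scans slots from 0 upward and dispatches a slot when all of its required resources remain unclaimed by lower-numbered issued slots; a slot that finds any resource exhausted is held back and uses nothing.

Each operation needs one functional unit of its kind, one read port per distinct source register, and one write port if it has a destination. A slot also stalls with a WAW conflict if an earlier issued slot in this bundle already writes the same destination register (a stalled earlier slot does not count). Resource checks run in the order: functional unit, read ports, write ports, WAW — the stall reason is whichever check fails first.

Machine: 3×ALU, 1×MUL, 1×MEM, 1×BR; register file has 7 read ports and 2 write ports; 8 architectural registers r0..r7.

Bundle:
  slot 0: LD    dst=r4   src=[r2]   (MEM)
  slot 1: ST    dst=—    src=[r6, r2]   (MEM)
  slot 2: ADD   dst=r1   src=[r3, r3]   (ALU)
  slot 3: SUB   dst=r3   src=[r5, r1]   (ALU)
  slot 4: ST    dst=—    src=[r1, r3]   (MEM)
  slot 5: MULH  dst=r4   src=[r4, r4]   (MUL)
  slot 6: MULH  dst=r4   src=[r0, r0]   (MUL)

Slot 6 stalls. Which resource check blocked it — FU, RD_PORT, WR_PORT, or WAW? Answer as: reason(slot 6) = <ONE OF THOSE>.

reason(slot 6) = WR_PORT

#0 MEM src=r2 dispatched  <A:3 Mu:1 Ld:0 B:1 rd:6 wr:1>
#1 MEM src=r6,r2 held:FU  <A:3 Mu:1 Ld:0 B:1 rd:6 wr:1>
#2 ALU src=r3,r3 dispatched  <A:2 Mu:1 Ld:0 B:1 rd:5 wr:0>
#3 ALU src=r5,r1 held:WR_PORT  <A:2 Mu:1 Ld:0 B:1 rd:5 wr:0>
#4 MEM src=r1,r3 held:FU  <A:2 Mu:1 Ld:0 B:1 rd:5 wr:0>
#5 MUL src=r4,r4 held:WR_PORT  <A:2 Mu:1 Ld:0 B:1 rd:5 wr:0>
#6 MUL src=r0,r0 held:WR_PORT  <A:2 Mu:1 Ld:0 B:1 rd:5 wr:0>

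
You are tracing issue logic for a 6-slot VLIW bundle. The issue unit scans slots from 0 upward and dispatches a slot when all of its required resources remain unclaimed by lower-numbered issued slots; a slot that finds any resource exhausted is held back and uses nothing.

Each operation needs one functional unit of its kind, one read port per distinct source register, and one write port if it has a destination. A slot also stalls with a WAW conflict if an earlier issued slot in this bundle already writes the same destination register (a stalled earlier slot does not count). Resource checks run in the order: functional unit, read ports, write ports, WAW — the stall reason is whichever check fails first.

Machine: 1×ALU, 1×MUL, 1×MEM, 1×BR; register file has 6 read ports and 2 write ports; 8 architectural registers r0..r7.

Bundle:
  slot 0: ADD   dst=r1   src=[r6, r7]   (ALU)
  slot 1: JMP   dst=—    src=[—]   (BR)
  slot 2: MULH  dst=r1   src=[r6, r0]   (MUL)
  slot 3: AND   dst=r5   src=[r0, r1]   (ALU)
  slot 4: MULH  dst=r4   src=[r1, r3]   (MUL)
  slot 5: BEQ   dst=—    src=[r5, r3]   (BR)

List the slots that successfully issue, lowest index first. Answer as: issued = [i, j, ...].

#0 ALU src=r6,r7 dispatched  <A:0 Mu:1 Ld:1 B:1 rd:4 wr:1>
#1 BR src=- dispatched  <A:0 Mu:1 Ld:1 B:0 rd:4 wr:1>
#2 MUL src=r6,r0 held:WAW  <A:0 Mu:1 Ld:1 B:0 rd:4 wr:1>
#3 ALU src=r0,r1 held:FU  <A:0 Mu:1 Ld:1 B:0 rd:4 wr:1>
#4 MUL src=r1,r3 dispatched  <A:0 Mu:0 Ld:1 B:0 rd:2 wr:0>
#5 BR src=r5,r3 held:FU  <A:0 Mu:0 Ld:1 B:0 rd:2 wr:0>

issued = [0, 1, 4]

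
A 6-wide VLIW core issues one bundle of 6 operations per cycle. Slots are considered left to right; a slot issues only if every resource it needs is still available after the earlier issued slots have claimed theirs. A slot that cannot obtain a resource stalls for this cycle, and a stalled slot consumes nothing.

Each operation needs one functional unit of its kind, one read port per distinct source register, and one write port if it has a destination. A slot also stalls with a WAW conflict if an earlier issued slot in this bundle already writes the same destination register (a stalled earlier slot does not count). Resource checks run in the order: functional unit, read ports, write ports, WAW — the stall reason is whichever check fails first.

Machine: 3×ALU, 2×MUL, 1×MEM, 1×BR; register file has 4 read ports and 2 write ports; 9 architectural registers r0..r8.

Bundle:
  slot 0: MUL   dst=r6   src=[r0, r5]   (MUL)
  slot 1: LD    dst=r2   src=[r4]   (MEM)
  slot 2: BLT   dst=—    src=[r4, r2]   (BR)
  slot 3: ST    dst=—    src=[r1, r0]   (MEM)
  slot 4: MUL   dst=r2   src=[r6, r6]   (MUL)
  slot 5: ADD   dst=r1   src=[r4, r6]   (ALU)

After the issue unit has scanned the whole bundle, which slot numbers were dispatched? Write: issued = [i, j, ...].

#0 MUL src=r0,r5 dispatched  <A:3 Mu:1 Ld:1 B:1 rd:2 wr:1>
#1 MEM src=r4 dispatched  <A:3 Mu:1 Ld:0 B:1 rd:1 wr:0>
#2 BR src=r4,r2 held:RD_PORT  <A:3 Mu:1 Ld:0 B:1 rd:1 wr:0>
#3 MEM src=r1,r0 held:FU  <A:3 Mu:1 Ld:0 B:1 rd:1 wr:0>
#4 MUL src=r6,r6 held:WR_PORT  <A:3 Mu:1 Ld:0 B:1 rd:1 wr:0>
#5 ALU src=r4,r6 held:RD_PORT  <A:3 Mu:1 Ld:0 B:1 rd:1 wr:0>

issued = [0, 1]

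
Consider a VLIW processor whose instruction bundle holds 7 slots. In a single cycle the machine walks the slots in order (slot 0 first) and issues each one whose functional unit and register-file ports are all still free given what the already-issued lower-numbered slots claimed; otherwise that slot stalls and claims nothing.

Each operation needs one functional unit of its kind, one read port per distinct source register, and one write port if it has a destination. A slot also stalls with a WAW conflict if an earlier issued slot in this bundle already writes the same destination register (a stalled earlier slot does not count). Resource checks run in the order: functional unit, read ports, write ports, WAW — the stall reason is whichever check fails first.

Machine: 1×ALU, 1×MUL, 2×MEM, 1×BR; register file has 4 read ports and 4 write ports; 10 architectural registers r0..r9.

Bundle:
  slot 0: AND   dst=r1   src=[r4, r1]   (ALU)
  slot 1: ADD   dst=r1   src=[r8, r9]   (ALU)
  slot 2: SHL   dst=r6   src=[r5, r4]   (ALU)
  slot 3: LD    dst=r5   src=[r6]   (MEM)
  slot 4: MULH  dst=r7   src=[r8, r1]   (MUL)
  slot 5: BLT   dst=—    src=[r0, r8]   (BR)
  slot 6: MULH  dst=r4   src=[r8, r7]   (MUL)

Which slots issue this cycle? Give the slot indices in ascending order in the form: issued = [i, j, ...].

slot 0 (ALU): ISSUE — free A0,Mu1,Ld2,B1 rp2 wp3
slot 1 (ALU): stall FU — free A0,Mu1,Ld2,B1 rp2 wp3
slot 2 (ALU): stall FU — free A0,Mu1,Ld2,B1 rp2 wp3
slot 3 (MEM): ISSUE — free A0,Mu1,Ld1,B1 rp1 wp2
slot 4 (MUL): stall RD_PORT — free A0,Mu1,Ld1,B1 rp1 wp2
slot 5 (BR): stall RD_PORT — free A0,Mu1,Ld1,B1 rp1 wp2
slot 6 (MUL): stall RD_PORT — free A0,Mu1,Ld1,B1 rp1 wp2

issued = [0, 3]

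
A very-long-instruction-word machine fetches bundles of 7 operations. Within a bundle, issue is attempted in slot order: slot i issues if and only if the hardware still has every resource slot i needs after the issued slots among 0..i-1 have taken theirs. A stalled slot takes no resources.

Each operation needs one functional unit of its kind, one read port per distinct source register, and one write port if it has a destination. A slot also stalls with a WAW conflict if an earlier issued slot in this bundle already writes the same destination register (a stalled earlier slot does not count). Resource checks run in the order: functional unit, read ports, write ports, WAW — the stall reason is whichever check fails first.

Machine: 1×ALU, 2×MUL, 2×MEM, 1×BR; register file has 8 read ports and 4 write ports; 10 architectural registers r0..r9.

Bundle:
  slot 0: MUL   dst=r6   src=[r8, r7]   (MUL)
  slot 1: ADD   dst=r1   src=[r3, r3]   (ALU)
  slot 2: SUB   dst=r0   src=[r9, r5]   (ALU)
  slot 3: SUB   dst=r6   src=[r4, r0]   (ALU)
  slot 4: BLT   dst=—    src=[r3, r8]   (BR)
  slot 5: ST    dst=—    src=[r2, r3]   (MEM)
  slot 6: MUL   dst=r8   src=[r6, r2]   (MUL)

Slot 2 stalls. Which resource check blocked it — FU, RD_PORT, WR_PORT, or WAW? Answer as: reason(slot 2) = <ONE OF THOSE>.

(0) want 1×MUL +2rd +1wr — yes → AL1|MU1|ME2|BR1|rd6|wr3
(1) want 1×ALU +1rd +1wr — yes → AL0|MU1|ME2|BR1|rd5|wr2
(2) want 1×ALU +2rd +1wr — FU → AL0|MU1|ME2|BR1|rd5|wr2
(3) want 1×ALU +2rd +1wr — FU → AL0|MU1|ME2|BR1|rd5|wr2
(4) want 1×BR +2rd +0wr — yes → AL0|MU1|ME2|BR0|rd3|wr2
(5) want 1×MEM +2rd +0wr — yes → AL0|MU1|ME1|BR0|rd1|wr2
(6) want 1×MUL +2rd +1wr — RD_PORT → AL0|MU1|ME1|BR0|rd1|wr2

reason(slot 2) = FU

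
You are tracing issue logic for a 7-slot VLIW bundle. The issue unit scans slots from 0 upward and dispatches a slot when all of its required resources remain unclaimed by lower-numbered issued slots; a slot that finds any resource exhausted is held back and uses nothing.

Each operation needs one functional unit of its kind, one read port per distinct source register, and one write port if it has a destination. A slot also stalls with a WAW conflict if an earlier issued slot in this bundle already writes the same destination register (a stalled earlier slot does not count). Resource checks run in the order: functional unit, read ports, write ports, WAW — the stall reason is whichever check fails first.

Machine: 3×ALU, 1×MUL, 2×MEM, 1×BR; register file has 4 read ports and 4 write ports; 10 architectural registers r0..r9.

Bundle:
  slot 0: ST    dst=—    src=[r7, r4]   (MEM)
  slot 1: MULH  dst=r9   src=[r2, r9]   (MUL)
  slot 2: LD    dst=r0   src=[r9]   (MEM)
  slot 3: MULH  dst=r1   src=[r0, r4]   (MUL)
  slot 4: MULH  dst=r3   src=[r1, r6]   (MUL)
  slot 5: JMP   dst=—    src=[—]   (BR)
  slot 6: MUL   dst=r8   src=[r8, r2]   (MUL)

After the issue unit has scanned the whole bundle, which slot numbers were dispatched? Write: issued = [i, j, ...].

issued = [0, 1, 5]

(0) want 1×MEM +2rd +0wr — yes → AL3|MU1|ME1|BR1|rd2|wr4
(1) want 1×MUL +2rd +1wr — yes → AL3|MU0|ME1|BR1|rd0|wr3
(2) want 1×MEM +1rd +1wr — RD_PORT → AL3|MU0|ME1|BR1|rd0|wr3
(3) want 1×MUL +2rd +1wr — FU → AL3|MU0|ME1|BR1|rd0|wr3
(4) want 1×MUL +2rd +1wr — FU → AL3|MU0|ME1|BR1|rd0|wr3
(5) want 1×BR +0rd +0wr — yes → AL3|MU0|ME1|BR0|rd0|wr3
(6) want 1×MUL +2rd +1wr — FU → AL3|MU0|ME1|BR0|rd0|wr3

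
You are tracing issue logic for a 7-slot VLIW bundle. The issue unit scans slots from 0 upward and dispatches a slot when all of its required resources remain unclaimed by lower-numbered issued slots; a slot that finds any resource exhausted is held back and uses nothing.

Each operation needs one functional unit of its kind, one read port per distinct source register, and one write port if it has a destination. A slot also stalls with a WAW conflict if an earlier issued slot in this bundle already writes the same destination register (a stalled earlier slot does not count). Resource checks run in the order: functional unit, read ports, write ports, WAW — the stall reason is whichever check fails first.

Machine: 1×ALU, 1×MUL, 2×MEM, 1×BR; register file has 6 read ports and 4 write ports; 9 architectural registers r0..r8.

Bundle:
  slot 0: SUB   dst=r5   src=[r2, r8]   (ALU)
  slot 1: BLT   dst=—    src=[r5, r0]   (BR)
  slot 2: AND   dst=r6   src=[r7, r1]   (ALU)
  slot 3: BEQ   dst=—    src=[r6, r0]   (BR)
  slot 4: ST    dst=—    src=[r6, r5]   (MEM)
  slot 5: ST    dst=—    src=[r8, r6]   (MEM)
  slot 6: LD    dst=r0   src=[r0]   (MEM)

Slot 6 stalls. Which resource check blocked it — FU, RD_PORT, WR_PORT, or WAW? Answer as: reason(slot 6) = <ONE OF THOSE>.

  0. ALU→r5 ⇒ go  {0A/1Mu/2Ld/1B | 4r 3w}
  1. BR ⇒ go  {0A/1Mu/2Ld/0B | 2r 3w}
  2. ALU→r6 ⇒ no(FU)  {0A/1Mu/2Ld/0B | 2r 3w}
  3. BR ⇒ no(FU)  {0A/1Mu/2Ld/0B | 2r 3w}
  4. MEM ⇒ go  {0A/1Mu/1Ld/0B | 0r 3w}
  5. MEM ⇒ no(RD_PORT)  {0A/1Mu/1Ld/0B | 0r 3w}
  6. MEM→r0 ⇒ no(RD_PORT)  {0A/1Mu/1Ld/0B | 0r 3w}

reason(slot 6) = RD_PORT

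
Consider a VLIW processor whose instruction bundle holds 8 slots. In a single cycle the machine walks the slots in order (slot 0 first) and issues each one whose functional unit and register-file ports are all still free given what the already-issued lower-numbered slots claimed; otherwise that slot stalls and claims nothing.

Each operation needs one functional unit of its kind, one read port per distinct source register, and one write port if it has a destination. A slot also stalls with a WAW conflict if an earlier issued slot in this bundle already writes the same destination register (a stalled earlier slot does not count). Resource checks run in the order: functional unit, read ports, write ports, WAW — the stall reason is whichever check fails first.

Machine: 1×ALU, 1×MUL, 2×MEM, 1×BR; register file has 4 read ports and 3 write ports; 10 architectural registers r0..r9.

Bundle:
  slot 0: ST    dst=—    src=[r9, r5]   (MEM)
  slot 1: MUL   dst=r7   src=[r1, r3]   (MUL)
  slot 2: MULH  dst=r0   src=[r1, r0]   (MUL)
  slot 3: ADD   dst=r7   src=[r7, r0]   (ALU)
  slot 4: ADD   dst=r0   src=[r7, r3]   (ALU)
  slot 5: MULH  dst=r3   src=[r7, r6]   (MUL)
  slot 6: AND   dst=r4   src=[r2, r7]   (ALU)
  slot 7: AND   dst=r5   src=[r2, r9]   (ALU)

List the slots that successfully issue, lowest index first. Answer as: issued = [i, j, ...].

issued = [0, 1]

#0 MEM src=r9,r5 dispatched  <A:1 Mu:1 Ld:1 B:1 rd:2 wr:3>
#1 MUL src=r1,r3 dispatched  <A:1 Mu:0 Ld:1 B:1 rd:0 wr:2>
#2 MUL src=r1,r0 held:FU  <A:1 Mu:0 Ld:1 B:1 rd:0 wr:2>
#3 ALU src=r7,r0 held:RD_PORT  <A:1 Mu:0 Ld:1 B:1 rd:0 wr:2>
#4 ALU src=r7,r3 held:RD_PORT  <A:1 Mu:0 Ld:1 B:1 rd:0 wr:2>
#5 MUL src=r7,r6 held:FU  <A:1 Mu:0 Ld:1 B:1 rd:0 wr:2>
#6 ALU src=r2,r7 held:RD_PORT  <A:1 Mu:0 Ld:1 B:1 rd:0 wr:2>
#7 ALU src=r2,r9 held:RD_PORT  <A:1 Mu:0 Ld:1 B:1 rd:0 wr:2>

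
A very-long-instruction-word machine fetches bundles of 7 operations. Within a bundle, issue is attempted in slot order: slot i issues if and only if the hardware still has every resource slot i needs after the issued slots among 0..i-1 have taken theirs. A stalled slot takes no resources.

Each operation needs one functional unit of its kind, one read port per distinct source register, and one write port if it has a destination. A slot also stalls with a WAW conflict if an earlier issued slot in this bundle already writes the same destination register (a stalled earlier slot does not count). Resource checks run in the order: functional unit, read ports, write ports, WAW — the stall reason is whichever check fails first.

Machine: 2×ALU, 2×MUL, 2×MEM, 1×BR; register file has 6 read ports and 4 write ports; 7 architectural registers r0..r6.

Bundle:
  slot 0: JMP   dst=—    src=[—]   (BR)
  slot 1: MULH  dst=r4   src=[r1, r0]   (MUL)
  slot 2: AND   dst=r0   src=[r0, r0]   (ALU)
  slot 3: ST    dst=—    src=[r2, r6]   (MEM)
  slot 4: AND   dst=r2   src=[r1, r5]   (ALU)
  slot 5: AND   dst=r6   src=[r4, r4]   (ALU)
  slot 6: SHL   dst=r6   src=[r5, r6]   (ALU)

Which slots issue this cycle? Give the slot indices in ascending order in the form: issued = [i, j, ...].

issued = [0, 1, 2, 3, 5]

slot 0 (BR): ISSUE — free A2,Mu2,Ld2,B0 rp6 wp4
slot 1 (MUL): ISSUE — free A2,Mu1,Ld2,B0 rp4 wp3
slot 2 (ALU): ISSUE — free A1,Mu1,Ld2,B0 rp3 wp2
slot 3 (MEM): ISSUE — free A1,Mu1,Ld1,B0 rp1 wp2
slot 4 (ALU): stall RD_PORT — free A1,Mu1,Ld1,B0 rp1 wp2
slot 5 (ALU): ISSUE — free A0,Mu1,Ld1,B0 rp0 wp1
slot 6 (ALU): stall FU — free A0,Mu1,Ld1,B0 rp0 wp1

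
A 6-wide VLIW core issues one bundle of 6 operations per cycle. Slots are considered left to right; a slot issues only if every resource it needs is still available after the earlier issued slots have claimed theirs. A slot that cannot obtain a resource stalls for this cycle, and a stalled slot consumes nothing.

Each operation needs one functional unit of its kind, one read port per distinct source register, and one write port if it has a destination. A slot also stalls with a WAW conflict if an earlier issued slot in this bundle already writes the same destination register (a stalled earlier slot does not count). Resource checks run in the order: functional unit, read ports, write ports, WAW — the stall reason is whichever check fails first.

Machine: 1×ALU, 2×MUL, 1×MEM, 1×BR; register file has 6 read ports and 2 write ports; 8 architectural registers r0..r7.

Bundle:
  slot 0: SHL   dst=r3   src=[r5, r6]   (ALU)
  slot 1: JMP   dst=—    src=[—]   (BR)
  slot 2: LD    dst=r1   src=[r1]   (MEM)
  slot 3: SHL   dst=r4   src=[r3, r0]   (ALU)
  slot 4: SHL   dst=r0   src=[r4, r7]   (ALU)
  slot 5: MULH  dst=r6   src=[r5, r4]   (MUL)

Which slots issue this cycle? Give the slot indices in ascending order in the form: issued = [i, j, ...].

issued = [0, 1, 2]

slot 0 (ALU): ISSUE — free A0,Mu2,Ld1,B1 rp4 wp1
slot 1 (BR): ISSUE — free A0,Mu2,Ld1,B0 rp4 wp1
slot 2 (MEM): ISSUE — free A0,Mu2,Ld0,B0 rp3 wp0
slot 3 (ALU): stall FU — free A0,Mu2,Ld0,B0 rp3 wp0
slot 4 (ALU): stall FU — free A0,Mu2,Ld0,B0 rp3 wp0
slot 5 (MUL): stall WR_PORT — free A0,Mu2,Ld0,B0 rp3 wp0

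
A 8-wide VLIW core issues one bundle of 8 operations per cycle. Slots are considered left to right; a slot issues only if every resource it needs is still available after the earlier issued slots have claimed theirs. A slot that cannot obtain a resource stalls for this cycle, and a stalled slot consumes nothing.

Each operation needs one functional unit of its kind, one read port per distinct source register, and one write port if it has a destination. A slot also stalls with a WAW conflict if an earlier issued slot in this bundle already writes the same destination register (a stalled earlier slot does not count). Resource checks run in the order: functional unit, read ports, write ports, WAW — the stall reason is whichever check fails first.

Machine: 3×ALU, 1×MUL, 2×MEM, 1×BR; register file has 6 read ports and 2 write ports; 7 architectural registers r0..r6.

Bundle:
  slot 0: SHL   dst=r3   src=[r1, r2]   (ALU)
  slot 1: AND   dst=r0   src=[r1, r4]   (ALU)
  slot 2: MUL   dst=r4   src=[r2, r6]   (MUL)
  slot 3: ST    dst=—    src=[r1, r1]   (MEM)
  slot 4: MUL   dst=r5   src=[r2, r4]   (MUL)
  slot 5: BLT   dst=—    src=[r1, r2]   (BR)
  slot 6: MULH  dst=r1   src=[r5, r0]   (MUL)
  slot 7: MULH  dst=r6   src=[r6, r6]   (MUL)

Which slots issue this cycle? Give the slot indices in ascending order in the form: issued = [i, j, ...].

  0. ALU→r3 ⇒ go  {2A/1Mu/2Ld/1B | 4r 1w}
  1. ALU→r0 ⇒ go  {1A/1Mu/2Ld/1B | 2r 0w}
  2. MUL→r4 ⇒ no(WR_PORT)  {1A/1Mu/2Ld/1B | 2r 0w}
  3. MEM ⇒ go  {1A/1Mu/1Ld/1B | 1r 0w}
  4. MUL→r5 ⇒ no(RD_PORT)  {1A/1Mu/1Ld/1B | 1r 0w}
  5. BR ⇒ no(RD_PORT)  {1A/1Mu/1Ld/1B | 1r 0w}
  6. MUL→r1 ⇒ no(RD_PORT)  {1A/1Mu/1Ld/1B | 1r 0w}
  7. MUL→r6 ⇒ no(WR_PORT)  {1A/1Mu/1Ld/1B | 1r 0w}

issued = [0, 1, 3]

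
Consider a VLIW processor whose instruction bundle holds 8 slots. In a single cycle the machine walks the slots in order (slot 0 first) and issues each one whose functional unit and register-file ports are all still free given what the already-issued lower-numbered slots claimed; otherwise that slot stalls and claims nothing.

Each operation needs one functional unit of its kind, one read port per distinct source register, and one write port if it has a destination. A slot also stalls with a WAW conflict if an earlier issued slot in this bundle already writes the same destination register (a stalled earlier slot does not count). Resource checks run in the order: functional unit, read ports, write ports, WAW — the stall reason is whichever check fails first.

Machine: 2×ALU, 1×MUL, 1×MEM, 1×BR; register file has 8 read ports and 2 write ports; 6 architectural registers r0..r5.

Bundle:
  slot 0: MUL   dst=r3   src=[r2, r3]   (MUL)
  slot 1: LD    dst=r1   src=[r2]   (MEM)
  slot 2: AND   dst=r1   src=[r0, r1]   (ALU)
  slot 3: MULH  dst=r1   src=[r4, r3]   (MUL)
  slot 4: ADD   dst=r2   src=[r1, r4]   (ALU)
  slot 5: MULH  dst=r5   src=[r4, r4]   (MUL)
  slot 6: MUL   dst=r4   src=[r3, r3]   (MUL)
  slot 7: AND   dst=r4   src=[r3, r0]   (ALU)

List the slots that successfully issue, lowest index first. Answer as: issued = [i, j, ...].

issued = [0, 1]

[0] MUL needs rd=2 wr=1: ok; after: ALU=2 MUL=0 MEM=1 BR=1, R=6, W=1
[1] MEM needs rd=1 wr=1: ok; after: ALU=2 MUL=0 MEM=0 BR=1, R=5, W=0
[2] ALU needs rd=2 wr=1: WR_PORT; after: ALU=2 MUL=0 MEM=0 BR=1, R=5, W=0
[3] MUL needs rd=2 wr=1: FU; after: ALU=2 MUL=0 MEM=0 BR=1, R=5, W=0
[4] ALU needs rd=2 wr=1: WR_PORT; after: ALU=2 MUL=0 MEM=0 BR=1, R=5, W=0
[5] MUL needs rd=1 wr=1: FU; after: ALU=2 MUL=0 MEM=0 BR=1, R=5, W=0
[6] MUL needs rd=1 wr=1: FU; after: ALU=2 MUL=0 MEM=0 BR=1, R=5, W=0
[7] ALU needs rd=2 wr=1: WR_PORT; after: ALU=2 MUL=0 MEM=0 BR=1, R=5, W=0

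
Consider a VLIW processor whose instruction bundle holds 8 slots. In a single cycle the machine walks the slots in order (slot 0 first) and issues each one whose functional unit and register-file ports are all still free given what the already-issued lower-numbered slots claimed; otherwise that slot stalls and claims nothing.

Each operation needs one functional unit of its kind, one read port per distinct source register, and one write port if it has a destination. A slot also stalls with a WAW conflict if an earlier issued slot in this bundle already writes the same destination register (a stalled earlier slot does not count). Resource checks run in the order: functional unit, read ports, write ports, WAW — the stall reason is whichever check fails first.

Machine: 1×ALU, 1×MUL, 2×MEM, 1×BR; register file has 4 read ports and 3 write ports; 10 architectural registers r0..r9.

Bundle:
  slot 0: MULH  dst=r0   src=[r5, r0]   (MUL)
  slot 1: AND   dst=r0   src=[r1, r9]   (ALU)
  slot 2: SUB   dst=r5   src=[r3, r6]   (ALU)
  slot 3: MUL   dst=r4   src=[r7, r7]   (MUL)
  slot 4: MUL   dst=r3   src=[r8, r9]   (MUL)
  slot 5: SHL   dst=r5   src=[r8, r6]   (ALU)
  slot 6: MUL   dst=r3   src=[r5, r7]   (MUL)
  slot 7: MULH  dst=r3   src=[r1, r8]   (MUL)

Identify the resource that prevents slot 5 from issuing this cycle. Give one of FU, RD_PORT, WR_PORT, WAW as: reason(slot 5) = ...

reason(slot 5) = FU

slot 0 (MUL): ISSUE — free A1,Mu0,Ld2,B1 rp2 wp2
slot 1 (ALU): stall WAW — free A1,Mu0,Ld2,B1 rp2 wp2
slot 2 (ALU): ISSUE — free A0,Mu0,Ld2,B1 rp0 wp1
slot 3 (MUL): stall FU — free A0,Mu0,Ld2,B1 rp0 wp1
slot 4 (MUL): stall FU — free A0,Mu0,Ld2,B1 rp0 wp1
slot 5 (ALU): stall FU — free A0,Mu0,Ld2,B1 rp0 wp1
slot 6 (MUL): stall FU — free A0,Mu0,Ld2,B1 rp0 wp1
slot 7 (MUL): stall FU — free A0,Mu0,Ld2,B1 rp0 wp1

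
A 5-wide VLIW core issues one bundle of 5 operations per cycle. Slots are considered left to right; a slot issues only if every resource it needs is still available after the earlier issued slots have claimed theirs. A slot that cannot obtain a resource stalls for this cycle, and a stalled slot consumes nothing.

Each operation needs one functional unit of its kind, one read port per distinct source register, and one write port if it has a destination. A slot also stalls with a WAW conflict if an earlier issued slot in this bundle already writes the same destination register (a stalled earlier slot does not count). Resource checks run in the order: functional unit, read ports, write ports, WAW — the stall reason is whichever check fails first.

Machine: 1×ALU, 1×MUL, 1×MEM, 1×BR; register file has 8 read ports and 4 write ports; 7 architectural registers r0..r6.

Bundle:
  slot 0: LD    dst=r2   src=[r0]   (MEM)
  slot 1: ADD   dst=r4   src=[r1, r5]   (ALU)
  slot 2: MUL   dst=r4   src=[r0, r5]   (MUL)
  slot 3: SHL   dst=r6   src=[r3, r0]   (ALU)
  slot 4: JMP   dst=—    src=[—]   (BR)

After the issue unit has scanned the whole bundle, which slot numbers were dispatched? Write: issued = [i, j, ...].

issued = [0, 1, 4]

(0) want 1×MEM +1rd +1wr — yes → AL1|MU1|ME0|BR1|rd7|wr3
(1) want 1×ALU +2rd +1wr — yes → AL0|MU1|ME0|BR1|rd5|wr2
(2) want 1×MUL +2rd +1wr — WAW → AL0|MU1|ME0|BR1|rd5|wr2
(3) want 1×ALU +2rd +1wr — FU → AL0|MU1|ME0|BR1|rd5|wr2
(4) want 1×BR +0rd +0wr — yes → AL0|MU1|ME0|BR0|rd5|wr2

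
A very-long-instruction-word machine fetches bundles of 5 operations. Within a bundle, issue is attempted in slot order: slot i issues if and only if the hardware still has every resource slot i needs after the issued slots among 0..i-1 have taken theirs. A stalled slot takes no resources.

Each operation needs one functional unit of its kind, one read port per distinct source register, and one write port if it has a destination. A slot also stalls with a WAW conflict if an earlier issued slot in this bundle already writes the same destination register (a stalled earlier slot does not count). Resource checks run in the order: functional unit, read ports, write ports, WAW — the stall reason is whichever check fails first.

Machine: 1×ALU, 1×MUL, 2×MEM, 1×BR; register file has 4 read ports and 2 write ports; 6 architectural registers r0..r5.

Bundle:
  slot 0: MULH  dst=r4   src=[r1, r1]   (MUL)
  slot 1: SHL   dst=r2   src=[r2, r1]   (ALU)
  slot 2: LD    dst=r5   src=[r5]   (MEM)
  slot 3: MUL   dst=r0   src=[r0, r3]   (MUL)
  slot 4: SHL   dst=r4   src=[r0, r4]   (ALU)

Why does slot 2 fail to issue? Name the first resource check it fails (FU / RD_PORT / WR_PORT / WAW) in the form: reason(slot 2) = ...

reason(slot 2) = WR_PORT

slot 0 (MUL): ISSUE — free A1,Mu0,Ld2,B1 rp3 wp1
slot 1 (ALU): ISSUE — free A0,Mu0,Ld2,B1 rp1 wp0
slot 2 (MEM): stall WR_PORT — free A0,Mu0,Ld2,B1 rp1 wp0
slot 3 (MUL): stall FU — free A0,Mu0,Ld2,B1 rp1 wp0
slot 4 (ALU): stall FU — free A0,Mu0,Ld2,B1 rp1 wp0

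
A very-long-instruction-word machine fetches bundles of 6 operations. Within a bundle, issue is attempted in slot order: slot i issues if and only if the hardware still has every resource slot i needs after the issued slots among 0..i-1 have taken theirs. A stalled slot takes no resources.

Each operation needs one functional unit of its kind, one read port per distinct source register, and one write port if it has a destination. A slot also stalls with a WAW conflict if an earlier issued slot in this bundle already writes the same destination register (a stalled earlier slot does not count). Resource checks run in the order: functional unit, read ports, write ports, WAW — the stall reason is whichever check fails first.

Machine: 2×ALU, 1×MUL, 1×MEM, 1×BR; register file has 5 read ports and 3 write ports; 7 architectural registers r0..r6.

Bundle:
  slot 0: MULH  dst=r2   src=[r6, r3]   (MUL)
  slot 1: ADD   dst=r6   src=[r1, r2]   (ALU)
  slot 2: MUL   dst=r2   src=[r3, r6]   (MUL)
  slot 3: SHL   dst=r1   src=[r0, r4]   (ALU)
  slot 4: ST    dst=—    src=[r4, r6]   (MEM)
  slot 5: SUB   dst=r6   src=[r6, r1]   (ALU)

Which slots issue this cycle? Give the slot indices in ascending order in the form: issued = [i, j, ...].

issued = [0, 1]

  0. MUL→r2 ⇒ go  {2A/0Mu/1Ld/1B | 3r 2w}
  1. ALU→r6 ⇒ go  {1A/0Mu/1Ld/1B | 1r 1w}
  2. MUL→r2 ⇒ no(FU)  {1A/0Mu/1Ld/1B | 1r 1w}
  3. ALU→r1 ⇒ no(RD_PORT)  {1A/0Mu/1Ld/1B | 1r 1w}
  4. MEM ⇒ no(RD_PORT)  {1A/0Mu/1Ld/1B | 1r 1w}
  5. ALU→r6 ⇒ no(RD_PORT)  {1A/0Mu/1Ld/1B | 1r 1w}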